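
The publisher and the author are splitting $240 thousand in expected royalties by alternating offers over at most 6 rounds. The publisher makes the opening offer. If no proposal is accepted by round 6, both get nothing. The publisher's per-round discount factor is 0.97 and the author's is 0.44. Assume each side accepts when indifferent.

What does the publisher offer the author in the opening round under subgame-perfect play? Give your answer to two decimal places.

Solve by backward induction from round 6.
Round 6 (the author proposes): rejection yields 0 for the publisher; the author offers 0 and keeps 240.
Round 5 (the publisher proposes): the author can get 240 next round, worth 0.44 × 240 = 105.6 now. The publisher offers 105.6 and keeps 240 − 105.6 = 134.4.
Round 4 (the author proposes): the publisher can get 134.4 next round, worth 0.97 × 134.4 = 130.368 now, so the author offers 130.368, keeping 109.632.
Round 3 (the publisher proposes): the author can get 109.632 next round, worth 0.44 × 109.632 = 48.23808 now; the publisher offers that and keeps 191.76192.
Round 2 (the author proposes): the publisher can get 191.76192 next round, worth 0.97 × 191.76192 = 186.0090624 now; the author offers that and keeps 53.9909376.
Round 1 (the publisher proposes): the author can get 53.9909376 next round, worth 0.44 × 53.9909376 = 23.756012544 now, so the publisher offers 23.756012544, keeping 216.243987456.

23.76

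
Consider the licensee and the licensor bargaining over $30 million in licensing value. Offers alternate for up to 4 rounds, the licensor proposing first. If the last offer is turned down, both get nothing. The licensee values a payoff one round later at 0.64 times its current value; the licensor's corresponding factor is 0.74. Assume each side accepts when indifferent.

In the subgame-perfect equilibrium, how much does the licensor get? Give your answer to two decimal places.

By backward induction:
Round 4 (the licensee proposes): rejection yields 0 for the licensor; the licensee offers 0 and keeps 30.
Round 3 (the licensor proposes): the licensee can get 30 next round, worth 0.64 × 30 = 19.2 now; the licensor offers that and keeps 10.8.
Round 2 (the licensee proposes): the licensor can get 10.8 next round, worth 0.74 × 10.8 = 7.992 now, so the licensee offers 7.992, keeping 22.008.
Round 1 (the licensor proposes): the licensee can get 22.008 next round, worth 0.64 × 22.008 = 14.08512 now; the licensor offers that and keeps 15.91488.

15.91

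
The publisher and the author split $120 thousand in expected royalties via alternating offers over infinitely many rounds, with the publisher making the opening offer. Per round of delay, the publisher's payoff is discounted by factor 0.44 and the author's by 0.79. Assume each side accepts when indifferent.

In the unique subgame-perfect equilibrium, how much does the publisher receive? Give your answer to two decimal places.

38.63

In a stationary SPE each proposer offers the other exactly their discounted continuation value.
If the publisher keeps x when proposing and the author keeps y when proposing, then x = 120 − 0.79y and y = 120 − 0.44x.
Solving: x = 120(1 − 0.79) / (1 − 0.44·0.79) = 25.2 / 0.6524 ≈ 38.6266.
The author gets 120 − 38.6266 ≈ 81.3734.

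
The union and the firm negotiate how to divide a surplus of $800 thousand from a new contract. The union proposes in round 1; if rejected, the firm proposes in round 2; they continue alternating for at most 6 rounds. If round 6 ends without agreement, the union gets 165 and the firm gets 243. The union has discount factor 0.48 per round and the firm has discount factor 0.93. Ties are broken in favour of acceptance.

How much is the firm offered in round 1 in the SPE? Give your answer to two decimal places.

677.26

Solve by backward induction from round 6.
Round 6 (the firm proposes): the union gets 165 if talks fail, so the firm offers 165 and keeps 635.
Round 5 (the union proposes): the firm can get 635 next round, worth 0.93 × 635 = 590.55 now. The union offers 590.55 and keeps 800 − 590.55 = 209.45.
Round 4 (the firm proposes): the union can get 209.45 next round, worth 0.48 × 209.45 = 100.536 now. The firm offers 100.536 and keeps 800 − 100.536 = 699.464.
Round 3 (the union proposes): the firm can get 699.464 next round, worth 0.93 × 699.464 = 650.50152 now. The union offers 650.50152 and keeps 800 − 650.50152 = 149.49848.
Round 2 (the firm proposes): the union can get 149.49848 next round, worth 0.48 × 149.49848 = 71.7592704 now. The firm offers 71.7592704 and keeps 800 − 71.7592704 = 728.2407296.
Round 1 (the union proposes): the firm can get 728.2407296 next round, worth 0.93 × 728.2407296 = 677.263878528 now. The union offers 677.263878528 and keeps 800 − 677.263878528 = 122.736121472.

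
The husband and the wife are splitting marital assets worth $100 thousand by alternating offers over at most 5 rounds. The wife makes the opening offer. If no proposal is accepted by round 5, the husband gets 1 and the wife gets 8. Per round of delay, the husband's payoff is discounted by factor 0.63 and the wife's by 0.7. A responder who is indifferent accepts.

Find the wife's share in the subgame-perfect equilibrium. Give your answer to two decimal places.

72.57

Round 5 (the wife proposes): the husband gets 1 if talks fail, so the wife offers 1 and keeps 99.
Round 4 (the husband proposes): the wife can get 99 next round, worth 0.7 × 99 = 69.3 now, so the husband offers 69.3, keeping 30.7.
Round 3 (the wife proposes): the husband can get 30.7 next round, worth 0.63 × 30.7 = 19.341 now; the wife offers that and keeps 80.659.
Round 2 (the husband proposes): the wife can get 80.659 next round, worth 0.7 × 80.659 = 56.4613 now, so the husband offers 56.4613, keeping 43.5387.
Round 1 (the wife proposes): the husband can get 43.5387 next round, worth 0.63 × 43.5387 = 27.429381 now. The wife offers 27.429381 and keeps 100 − 27.429381 = 72.570619.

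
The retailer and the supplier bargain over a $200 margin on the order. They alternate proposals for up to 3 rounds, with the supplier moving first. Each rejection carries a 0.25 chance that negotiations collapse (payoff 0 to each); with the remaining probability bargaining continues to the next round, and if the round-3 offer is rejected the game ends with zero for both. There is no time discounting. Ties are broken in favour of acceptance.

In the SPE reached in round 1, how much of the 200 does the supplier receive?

162.5

By backward induction:
Round 3 (the supplier proposes): rejection yields 0 for the retailer; the supplier offers 0 and keeps 200.
Round 2 (the retailer proposes): rejecting gives the supplier an expected 0.75 × 200 = 150. The retailer offers 150 and keeps 200 − 150 = 50.
Round 1 (the supplier proposes): rejecting gives the retailer an expected 0.75 × 50 = 37.5; the supplier offers that and keeps 162.5.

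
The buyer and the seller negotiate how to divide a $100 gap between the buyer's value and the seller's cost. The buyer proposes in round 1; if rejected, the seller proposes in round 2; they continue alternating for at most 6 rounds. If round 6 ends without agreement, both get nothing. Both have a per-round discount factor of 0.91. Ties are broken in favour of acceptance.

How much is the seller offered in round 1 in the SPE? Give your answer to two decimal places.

Round 6 (the seller proposes): the buyer will accept anything ≥ 0, so the seller offers 0 and keeps 100.
Round 5 (the buyer proposes): the seller can get 100 next round, worth 0.91 × 100 = 91 now; the buyer offers that and keeps 9.
Round 4 (the seller proposes): the buyer can get 9 next round, worth 0.91 × 9 = 8.19 now, so the seller offers 8.19, keeping 91.81.
Round 3 (the buyer proposes): the seller can get 91.81 next round, worth 0.91 × 91.81 = 83.5471 now, so the buyer offers 83.5471, keeping 16.4529.
Round 2 (the seller proposes): the buyer can get 16.4529 next round, worth 0.91 × 16.4529 = 14.972139 now; the seller offers that and keeps 85.027861.
Round 1 (the buyer proposes): the seller can get 85.027861 next round, worth 0.91 × 85.027861 = 77.37535351 now; the buyer offers that and keeps 22.62464649.

77.38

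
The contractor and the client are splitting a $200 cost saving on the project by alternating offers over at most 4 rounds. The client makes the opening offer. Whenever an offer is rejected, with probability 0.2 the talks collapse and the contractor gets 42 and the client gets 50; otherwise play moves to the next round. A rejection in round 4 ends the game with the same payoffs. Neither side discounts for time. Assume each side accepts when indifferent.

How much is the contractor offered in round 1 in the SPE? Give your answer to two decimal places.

Round 4 (the contractor proposes): the client gets 50 if talks fail, so the contractor offers 50 and keeps 150.
Round 3 (the client proposes): rejecting gives the contractor an expected 0.8 × 150 + 0.2 × 42 = 128.4; the client offers that and keeps 71.6.
Round 2 (the contractor proposes): rejecting gives the client an expected 0.8 × 71.6 + 0.2 × 50 = 67.28. The contractor offers 67.28 and keeps 200 − 67.28 = 132.72.
Round 1 (the client proposes): rejecting gives the contractor an expected 0.8 × 132.72 + 0.2 × 42 = 114.576; the client offers that and keeps 85.424.

114.58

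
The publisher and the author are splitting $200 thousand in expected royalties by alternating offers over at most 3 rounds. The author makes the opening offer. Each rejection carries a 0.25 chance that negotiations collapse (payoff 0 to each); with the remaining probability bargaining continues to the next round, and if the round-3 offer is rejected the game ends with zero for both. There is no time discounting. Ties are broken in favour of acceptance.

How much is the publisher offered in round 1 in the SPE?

37.5

By backward induction:
Round 3 (the author proposes): the publisher will accept anything ≥ 0, so the author offers 0 and keeps 200.
Round 2 (the publisher proposes): rejecting gives the author an expected 0.75 × 200 = 150; the publisher offers that and keeps 50.
Round 1 (the author proposes): rejecting gives the publisher an expected 0.75 × 50 = 37.5; the author offers that and keeps 162.5.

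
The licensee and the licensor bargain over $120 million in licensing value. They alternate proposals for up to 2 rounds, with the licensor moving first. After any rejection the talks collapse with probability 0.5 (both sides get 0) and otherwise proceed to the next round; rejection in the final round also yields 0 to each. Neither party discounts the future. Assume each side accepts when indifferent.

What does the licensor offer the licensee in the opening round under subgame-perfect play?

By backward induction:
Round 2 (the licensee proposes): rejection yields 0 for the licensor; the licensee offers 0 and keeps 120.
Round 1 (the licensor proposes): rejecting gives the licensee an expected 0.5 × 120 = 60. The licensor offers 60 and keeps 120 − 60 = 60.

60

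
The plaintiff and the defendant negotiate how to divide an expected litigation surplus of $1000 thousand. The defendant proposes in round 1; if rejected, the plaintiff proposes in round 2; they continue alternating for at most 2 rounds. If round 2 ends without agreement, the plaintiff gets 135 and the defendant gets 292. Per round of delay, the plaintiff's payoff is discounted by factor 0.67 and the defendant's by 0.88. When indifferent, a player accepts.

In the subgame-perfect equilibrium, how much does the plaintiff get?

474.36

Round 2 (the plaintiff proposes): the defendant gets 292 if talks fail, so the plaintiff offers 292 and keeps 708.
Round 1 (the defendant proposes): the plaintiff can get 708 next round, worth 0.67 × 708 = 474.36 now, so the defendant offers 474.36, keeping 525.64.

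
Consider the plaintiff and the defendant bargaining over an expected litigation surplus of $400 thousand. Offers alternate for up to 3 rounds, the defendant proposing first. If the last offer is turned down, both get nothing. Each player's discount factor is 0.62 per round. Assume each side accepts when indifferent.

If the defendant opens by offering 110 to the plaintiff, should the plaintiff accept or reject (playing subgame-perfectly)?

Accept

Round 3 (the defendant proposes): the plaintiff will accept anything ≥ 0, so the defendant offers 0 and keeps 400.
Round 2 (the plaintiff proposes): the defendant can get 400 next round, worth 0.62 × 400 = 248 now, so the plaintiff offers 248, keeping 152.
So by rejecting in round 1, the plaintiff gets 152 next round, worth 0.62 × 152 = 94.24 now.
Offer 110 ≥ 94.24, so the plaintiff accepts.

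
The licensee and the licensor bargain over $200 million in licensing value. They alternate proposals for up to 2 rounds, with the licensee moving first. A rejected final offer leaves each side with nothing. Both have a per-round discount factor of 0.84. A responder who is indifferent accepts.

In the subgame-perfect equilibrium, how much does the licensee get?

By backward induction:
Round 2 (the licensor proposes): rejection yields 0 for the licensee; the licensor offers 0 and keeps 200.
Round 1 (the licensee proposes): the licensor can get 200 next round, worth 0.84 × 200 = 168 now; the licensee offers that and keeps 32.

32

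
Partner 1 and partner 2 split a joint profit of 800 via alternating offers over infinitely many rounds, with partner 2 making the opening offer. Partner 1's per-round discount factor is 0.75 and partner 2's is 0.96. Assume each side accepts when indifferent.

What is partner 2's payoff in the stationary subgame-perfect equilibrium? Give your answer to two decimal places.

714.29

In a stationary SPE each proposer offers the other exactly their discounted continuation value.
If partner 2 keeps x when proposing and partner 1 keeps y when proposing, then x = 800 − 0.75y and y = 800 − 0.96x.
Solving: x = 800(1 − 0.75) / (1 − 0.96·0.75) = 200 / 0.28 ≈ 714.2857.
Partner 1 gets 800 − 714.2857 ≈ 85.7143.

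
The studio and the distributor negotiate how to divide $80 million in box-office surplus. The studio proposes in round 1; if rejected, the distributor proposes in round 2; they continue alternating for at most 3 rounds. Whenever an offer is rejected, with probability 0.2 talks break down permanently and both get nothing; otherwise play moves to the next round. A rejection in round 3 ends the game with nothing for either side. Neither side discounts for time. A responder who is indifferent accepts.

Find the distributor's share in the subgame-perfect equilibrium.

Round 3 (the studio proposes): rejection yields 0 for the distributor; the studio offers 0 and keeps 80.
Round 2 (the distributor proposes): rejecting gives the studio an expected 0.8 × 80 = 64; the distributor offers that and keeps 16.
Round 1 (the studio proposes): rejecting gives the distributor an expected 0.8 × 16 = 12.8; the studio offers that and keeps 67.2.

12.8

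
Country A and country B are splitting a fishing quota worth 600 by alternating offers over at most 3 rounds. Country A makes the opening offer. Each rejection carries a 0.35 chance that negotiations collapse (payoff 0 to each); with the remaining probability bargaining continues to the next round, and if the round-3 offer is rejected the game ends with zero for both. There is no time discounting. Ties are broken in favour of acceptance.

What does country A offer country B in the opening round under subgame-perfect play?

Round 3 (country A proposes): country B will accept anything ≥ 0, so country A offers 0 and keeps 600.
Round 2 (country B proposes): rejecting gives country A an expected 0.65 × 600 = 390; country B offers that and keeps 210.
Round 1 (country A proposes): rejecting gives country B an expected 0.65 × 210 = 136.5, so country A offers 136.5, keeping 463.5.

136.5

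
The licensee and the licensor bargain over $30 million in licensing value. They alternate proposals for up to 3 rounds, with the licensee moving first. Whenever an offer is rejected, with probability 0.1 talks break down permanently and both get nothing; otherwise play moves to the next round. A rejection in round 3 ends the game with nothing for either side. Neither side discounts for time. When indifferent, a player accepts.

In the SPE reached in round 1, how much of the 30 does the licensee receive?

By backward induction:
Round 3 (the licensee proposes): rejection yields 0 for the licensor; the licensee offers 0 and keeps 30.
Round 2 (the licensor proposes): rejecting gives the licensee an expected 0.9 × 30 = 27; the licensor offers that and keeps 3.
Round 1 (the licensee proposes): rejecting gives the licensor an expected 0.9 × 3 = 2.7. The licensee offers 2.7 and keeps 30 − 2.7 = 27.3.

27.3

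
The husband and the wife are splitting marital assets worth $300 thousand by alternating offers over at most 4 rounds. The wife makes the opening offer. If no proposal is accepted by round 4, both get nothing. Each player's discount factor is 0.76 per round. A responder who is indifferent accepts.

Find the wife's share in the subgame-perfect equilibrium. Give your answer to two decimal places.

Round 4 (the husband proposes): rejection yields 0 for the wife; the husband offers 0 and keeps 300.
Round 3 (the wife proposes): the husband can get 300 next round, worth 0.76 × 300 = 228 now; the wife offers that and keeps 72.
Round 2 (the husband proposes): the wife can get 72 next round, worth 0.76 × 72 = 54.72 now; the husband offers that and keeps 245.28.
Round 1 (the wife proposes): the husband can get 245.28 next round, worth 0.76 × 245.28 = 186.4128 now; the wife offers that and keeps 113.5872.

113.59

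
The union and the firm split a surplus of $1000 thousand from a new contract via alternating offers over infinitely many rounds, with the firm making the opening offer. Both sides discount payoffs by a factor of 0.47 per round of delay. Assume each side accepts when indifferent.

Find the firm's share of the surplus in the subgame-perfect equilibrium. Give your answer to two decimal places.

680.27

Let x be the firm's share when the firm proposes and y be the union's share when the union proposes.
The union accepts iff offered ≥ 0.47·y, so x = 1000 − 0.47y. Symmetrically y = 1000 − 0.47x.
Substituting: x = 1000 − 0.47(1000 − 0.47x), giving x(1 − 0.47·0.47) = 1000(1 − 0.47).
So x = 1000 × 0.53 / 0.7791 ≈ 680.2721, and the union receives 1000 − x ≈ 319.7279.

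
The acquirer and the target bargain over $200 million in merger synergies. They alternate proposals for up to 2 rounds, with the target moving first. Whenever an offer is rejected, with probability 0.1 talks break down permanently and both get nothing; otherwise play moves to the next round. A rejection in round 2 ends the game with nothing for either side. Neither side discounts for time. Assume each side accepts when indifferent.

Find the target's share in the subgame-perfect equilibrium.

20

Round 2 (the acquirer proposes): rejection yields 0 for the target; the acquirer offers 0 and keeps 200.
Round 1 (the target proposes): rejecting gives the acquirer an expected 0.9 × 200 = 180; the target offers that and keeps 20.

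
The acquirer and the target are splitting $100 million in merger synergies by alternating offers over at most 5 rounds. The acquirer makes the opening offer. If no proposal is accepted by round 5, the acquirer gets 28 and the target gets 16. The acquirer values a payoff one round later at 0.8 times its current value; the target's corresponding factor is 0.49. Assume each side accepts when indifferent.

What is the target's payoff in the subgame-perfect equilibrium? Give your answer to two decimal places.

Round 5 (the acquirer proposes): the target gets 16 if talks fail, so the acquirer offers 16 and keeps 84.
Round 4 (the target proposes): the acquirer can get 84 next round, worth 0.8 × 84 = 67.2 now. The target offers 67.2 and keeps 100 − 67.2 = 32.8.
Round 3 (the acquirer proposes): the target can get 32.8 next round, worth 0.49 × 32.8 = 16.072 now, so the acquirer offers 16.072, keeping 83.928.
Round 2 (the target proposes): the acquirer can get 83.928 next round, worth 0.8 × 83.928 = 67.1424 now. The target offers 67.1424 and keeps 100 − 67.1424 = 32.8576.
Round 1 (the acquirer proposes): the target can get 32.8576 next round, worth 0.49 × 32.8576 = 16.100224 now; the acquirer offers that and keeps 83.899776.

16.10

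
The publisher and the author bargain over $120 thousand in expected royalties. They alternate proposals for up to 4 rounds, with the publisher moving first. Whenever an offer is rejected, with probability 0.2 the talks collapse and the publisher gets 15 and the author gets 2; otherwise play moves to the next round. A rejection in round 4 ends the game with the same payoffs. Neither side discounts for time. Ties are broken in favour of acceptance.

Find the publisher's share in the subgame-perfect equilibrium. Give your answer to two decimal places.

Round 4 (the author proposes): the publisher gets 15 if talks fail, so the author offers 15 and keeps 105.
Round 3 (the publisher proposes): rejecting gives the author an expected 0.8 × 105 + 0.2 × 2 = 84.4; the publisher offers that and keeps 35.6.
Round 2 (the author proposes): rejecting gives the publisher an expected 0.8 × 35.6 + 0.2 × 15 = 31.48. The author offers 31.48 and keeps 120 − 31.48 = 88.52.
Round 1 (the publisher proposes): rejecting gives the author an expected 0.8 × 88.52 + 0.2 × 2 = 71.216; the publisher offers that and keeps 48.784.

48.78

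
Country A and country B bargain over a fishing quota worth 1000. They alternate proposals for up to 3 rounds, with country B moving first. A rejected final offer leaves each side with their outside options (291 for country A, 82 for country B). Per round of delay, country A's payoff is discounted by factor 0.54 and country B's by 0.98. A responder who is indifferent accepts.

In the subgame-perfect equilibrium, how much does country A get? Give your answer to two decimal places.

Round 3 (country B proposes): country A gets 291 if talks fail, so country B offers 291 and keeps 709.
Round 2 (country A proposes): country B can get 709 next round, worth 0.98 × 709 = 694.82 now; country A offers that and keeps 305.18.
Round 1 (country B proposes): country A can get 305.18 next round, worth 0.54 × 305.18 = 164.7972 now; country B offers that and keeps 835.2028.

164.80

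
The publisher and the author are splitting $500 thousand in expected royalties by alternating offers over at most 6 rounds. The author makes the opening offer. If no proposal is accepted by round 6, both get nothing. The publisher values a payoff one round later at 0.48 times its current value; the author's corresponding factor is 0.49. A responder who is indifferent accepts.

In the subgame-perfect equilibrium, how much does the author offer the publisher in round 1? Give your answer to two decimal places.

164.47

Round 6 (the publisher proposes): the author will accept anything ≥ 0, so the publisher offers 0 and keeps 500.
Round 5 (the author proposes): the publisher can get 500 next round, worth 0.48 × 500 = 240 now. The author offers 240 and keeps 500 − 240 = 260.
Round 4 (the publisher proposes): the author can get 260 next round, worth 0.49 × 260 = 127.4 now, so the publisher offers 127.4, keeping 372.6.
Round 3 (the author proposes): the publisher can get 372.6 next round, worth 0.48 × 372.6 = 178.848 now; the author offers that and keeps 321.152.
Round 2 (the publisher proposes): the author can get 321.152 next round, worth 0.49 × 321.152 = 157.36448 now, so the publisher offers 157.36448, keeping 342.63552.
Round 1 (the author proposes): the publisher can get 342.63552 next round, worth 0.48 × 342.63552 = 164.4650496 now. The author offers 164.4650496 and keeps 500 − 164.4650496 = 335.5349504.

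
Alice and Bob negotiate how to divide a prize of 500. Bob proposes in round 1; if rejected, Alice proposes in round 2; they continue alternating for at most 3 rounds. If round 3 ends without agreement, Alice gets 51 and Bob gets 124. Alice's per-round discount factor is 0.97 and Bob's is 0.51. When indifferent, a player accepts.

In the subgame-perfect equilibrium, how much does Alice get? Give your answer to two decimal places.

262.88

Round 3 (Bob proposes): Alice gets 51 if talks fail, so Bob offers 51 and keeps 449.
Round 2 (Alice proposes): Bob can get 449 next round, worth 0.51 × 449 = 228.99 now. Alice offers 228.99 and keeps 500 − 228.99 = 271.01.
Round 1 (Bob proposes): Alice can get 271.01 next round, worth 0.97 × 271.01 = 262.8797 now, so Bob offers 262.8797, keeping 237.1203.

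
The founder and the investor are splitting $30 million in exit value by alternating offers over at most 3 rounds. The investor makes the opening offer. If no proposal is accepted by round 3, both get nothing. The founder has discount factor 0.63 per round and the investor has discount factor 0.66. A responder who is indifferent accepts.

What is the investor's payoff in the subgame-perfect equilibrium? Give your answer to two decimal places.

Round 3 (the investor proposes): the founder will accept anything ≥ 0, so the investor offers 0 and keeps 30.
Round 2 (the founder proposes): the investor can get 30 next round, worth 0.66 × 30 = 19.8 now, so the founder offers 19.8, keeping 10.2.
Round 1 (the investor proposes): the founder can get 10.2 next round, worth 0.63 × 10.2 = 6.426 now. The investor offers 6.426 and keeps 30 − 6.426 = 23.574.

23.57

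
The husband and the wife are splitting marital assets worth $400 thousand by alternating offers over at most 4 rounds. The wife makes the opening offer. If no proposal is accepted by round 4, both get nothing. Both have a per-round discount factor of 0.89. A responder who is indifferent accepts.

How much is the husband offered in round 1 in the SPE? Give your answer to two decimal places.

321.15

By backward induction:
Round 4 (the husband proposes): the wife will accept anything ≥ 0, so the husband offers 0 and keeps 400.
Round 3 (the wife proposes): the husband can get 400 next round, worth 0.89 × 400 = 356 now. The wife offers 356 and keeps 400 − 356 = 44.
Round 2 (the husband proposes): the wife can get 44 next round, worth 0.89 × 44 = 39.16 now. The husband offers 39.16 and keeps 400 − 39.16 = 360.84.
Round 1 (the wife proposes): the husband can get 360.84 next round, worth 0.89 × 360.84 = 321.1476 now. The wife offers 321.1476 and keeps 400 − 321.1476 = 78.8524.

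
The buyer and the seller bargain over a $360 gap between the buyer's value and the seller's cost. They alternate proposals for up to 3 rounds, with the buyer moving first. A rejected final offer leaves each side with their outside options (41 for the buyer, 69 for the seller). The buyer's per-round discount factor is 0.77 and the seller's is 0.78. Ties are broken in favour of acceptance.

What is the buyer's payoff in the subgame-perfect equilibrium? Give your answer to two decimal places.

By backward induction:
Round 3 (the buyer proposes): the seller gets 69 if talks fail, so the buyer offers 69 and keeps 291.
Round 2 (the seller proposes): the buyer can get 291 next round, worth 0.77 × 291 = 224.07 now; the seller offers that and keeps 135.93.
Round 1 (the buyer proposes): the seller can get 135.93 next round, worth 0.78 × 135.93 = 106.0254 now. The buyer offers 106.0254 and keeps 360 − 106.0254 = 253.9746.

253.97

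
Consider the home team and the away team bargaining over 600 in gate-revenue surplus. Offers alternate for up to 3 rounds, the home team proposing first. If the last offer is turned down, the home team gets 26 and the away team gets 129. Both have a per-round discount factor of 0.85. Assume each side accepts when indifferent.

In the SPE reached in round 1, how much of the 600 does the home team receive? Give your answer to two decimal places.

Round 3 (the home team proposes): the away team gets 129 if talks fail, so the home team offers 129 and keeps 471.
Round 2 (the away team proposes): the home team can get 471 next round, worth 0.85 × 471 = 400.35 now, so the away team offers 400.35, keeping 199.65.
Round 1 (the home team proposes): the away team can get 199.65 next round, worth 0.85 × 199.65 = 169.7025 now, so the home team offers 169.7025, keeping 430.2975.

430.30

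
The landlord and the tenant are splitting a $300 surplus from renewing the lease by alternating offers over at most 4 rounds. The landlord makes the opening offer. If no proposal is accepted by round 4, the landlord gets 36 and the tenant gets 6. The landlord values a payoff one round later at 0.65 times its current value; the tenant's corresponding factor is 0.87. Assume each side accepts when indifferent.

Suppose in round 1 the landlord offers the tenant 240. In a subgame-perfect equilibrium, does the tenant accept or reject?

Round 4 (the tenant proposes): the landlord gets 36 if talks fail, so the tenant offers 36 and keeps 264.
Round 3 (the landlord proposes): the tenant can get 264 next round, worth 0.87 × 264 = 229.68 now. The landlord offers 229.68 and keeps 300 − 229.68 = 70.32.
Round 2 (the tenant proposes): the landlord can get 70.32 next round, worth 0.65 × 70.32 = 45.708 now, so the tenant offers 45.708, keeping 254.292.
So by rejecting in round 1, the tenant gets 254.292 next round, worth 0.87 × 254.292 = 221.23404 now.
Offer 240 ≥ 221.23404, so the tenant accepts.

Accept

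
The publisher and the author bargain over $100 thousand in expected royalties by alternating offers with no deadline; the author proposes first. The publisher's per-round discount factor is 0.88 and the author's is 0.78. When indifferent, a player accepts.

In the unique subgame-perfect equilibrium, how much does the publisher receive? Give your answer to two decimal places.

When the author proposes, the publisher accepts any offer worth at least 0.88 times what the publisher would get by proposing next round; and vice versa.
This gives x = 100 − 0.88y and y = 100 − 0.78x, where x and y are each side's share when it proposes.
Hence (1 − 0.88·0.78)x = 100(1 − 0.88), i.e. 0.3136·x = 12.
x ≈ 38.2653; the publisher's share is 100 − x ≈ 61.7347.

61.73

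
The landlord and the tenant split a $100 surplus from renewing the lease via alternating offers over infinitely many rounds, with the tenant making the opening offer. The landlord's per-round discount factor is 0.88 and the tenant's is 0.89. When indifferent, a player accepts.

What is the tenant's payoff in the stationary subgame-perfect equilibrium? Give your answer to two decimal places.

Let x be the tenant's share when the tenant proposes and y be the landlord's share when the landlord proposes.
The landlord accepts iff offered ≥ 0.88·y, so x = 100 − 0.88y. Symmetrically y = 100 − 0.89x.
Substituting: x = 100 − 0.88(100 − 0.89x), giving x(1 − 0.89·0.88) = 100(1 − 0.88).
So x = 100 × 0.12 / 0.2168 ≈ 55.3506, and the landlord receives 100 − x ≈ 44.6494.

55.35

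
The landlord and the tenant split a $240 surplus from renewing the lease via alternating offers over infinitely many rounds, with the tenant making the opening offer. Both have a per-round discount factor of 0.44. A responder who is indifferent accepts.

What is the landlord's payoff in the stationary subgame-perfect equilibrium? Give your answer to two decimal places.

Let x be the tenant's share when the tenant proposes and y be the landlord's share when the landlord proposes.
The landlord accepts iff offered ≥ 0.44·y, so x = 240 − 0.44y. Symmetrically y = 240 − 0.44x.
Substituting: x = 240 − 0.44(240 − 0.44x), giving x(1 − 0.44·0.44) = 240(1 − 0.44).
So x = 240 × 0.56 / 0.8064 ≈ 166.6667, and the landlord receives 240 − x ≈ 73.3333.

73.33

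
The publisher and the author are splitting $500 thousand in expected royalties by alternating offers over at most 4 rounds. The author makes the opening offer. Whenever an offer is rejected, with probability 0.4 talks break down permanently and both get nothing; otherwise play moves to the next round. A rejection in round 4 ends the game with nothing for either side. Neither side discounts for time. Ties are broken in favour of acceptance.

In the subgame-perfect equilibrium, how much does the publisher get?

By backward induction:
Round 4 (the publisher proposes): rejection yields 0 for the author; the publisher offers 0 and keeps 500.
Round 3 (the author proposes): rejecting gives the publisher an expected 0.6 × 500 = 300. The author offers 300 and keeps 500 − 300 = 200.
Round 2 (the publisher proposes): rejecting gives the author an expected 0.6 × 200 = 120, so the publisher offers 120, keeping 380.
Round 1 (the author proposes): rejecting gives the publisher an expected 0.6 × 380 = 228, so the author offers 228, keeping 272.

228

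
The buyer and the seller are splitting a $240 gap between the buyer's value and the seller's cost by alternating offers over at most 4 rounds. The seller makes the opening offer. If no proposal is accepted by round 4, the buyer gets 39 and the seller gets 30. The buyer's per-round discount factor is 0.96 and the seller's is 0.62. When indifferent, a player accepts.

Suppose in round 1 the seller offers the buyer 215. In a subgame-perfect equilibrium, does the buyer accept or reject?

Round 4 (the buyer proposes): the seller gets 30 if talks fail, so the buyer offers 30 and keeps 210.
Round 3 (the seller proposes): the buyer can get 210 next round, worth 0.96 × 210 = 201.6 now. The seller offers 201.6 and keeps 240 − 201.6 = 38.4.
Round 2 (the buyer proposes): the seller can get 38.4 next round, worth 0.62 × 38.4 = 23.808 now; the buyer offers that and keeps 216.192.
So by rejecting in round 1, the buyer gets 216.192 next round, worth 0.96 × 216.192 = 207.54432 now.
Offer 215 ≥ 207.54432, so the buyer accepts.

Accept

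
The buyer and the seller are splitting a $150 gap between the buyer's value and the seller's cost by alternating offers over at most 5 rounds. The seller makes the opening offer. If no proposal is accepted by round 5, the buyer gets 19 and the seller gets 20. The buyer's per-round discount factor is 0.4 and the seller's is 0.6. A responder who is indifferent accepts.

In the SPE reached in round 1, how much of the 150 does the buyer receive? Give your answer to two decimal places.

30.85

Round 5 (the seller proposes): the buyer gets 19 if talks fail, so the seller offers 19 and keeps 131.
Round 4 (the buyer proposes): the seller can get 131 next round, worth 0.6 × 131 = 78.6 now, so the buyer offers 78.6, keeping 71.4.
Round 3 (the seller proposes): the buyer can get 71.4 next round, worth 0.4 × 71.4 = 28.56 now; the seller offers that and keeps 121.44.
Round 2 (the buyer proposes): the seller can get 121.44 next round, worth 0.6 × 121.44 = 72.864 now. The buyer offers 72.864 and keeps 150 − 72.864 = 77.136.
Round 1 (the seller proposes): the buyer can get 77.136 next round, worth 0.4 × 77.136 = 30.8544 now, so the seller offers 30.8544, keeping 119.1456.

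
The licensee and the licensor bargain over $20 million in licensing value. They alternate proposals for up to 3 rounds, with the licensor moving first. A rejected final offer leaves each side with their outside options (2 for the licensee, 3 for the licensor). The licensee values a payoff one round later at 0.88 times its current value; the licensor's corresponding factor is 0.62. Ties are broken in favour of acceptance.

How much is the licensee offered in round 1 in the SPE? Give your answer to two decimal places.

7.78

Round 3 (the licensor proposes): the licensee gets 2 if talks fail, so the licensor offers 2 and keeps 18.
Round 2 (the licensee proposes): the licensor can get 18 next round, worth 0.62 × 18 = 11.16 now; the licensee offers that and keeps 8.84.
Round 1 (the licensor proposes): the licensee can get 8.84 next round, worth 0.88 × 8.84 = 7.7792 now. The licensor offers 7.7792 and keeps 20 − 7.7792 = 12.2208.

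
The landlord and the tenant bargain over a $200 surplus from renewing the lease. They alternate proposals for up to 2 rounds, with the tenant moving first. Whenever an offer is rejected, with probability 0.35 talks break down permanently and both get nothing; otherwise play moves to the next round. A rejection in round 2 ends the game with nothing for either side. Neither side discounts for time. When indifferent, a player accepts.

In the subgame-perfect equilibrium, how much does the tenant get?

Round 2 (the landlord proposes): rejection yields 0 for the tenant; the landlord offers 0 and keeps 200.
Round 1 (the tenant proposes): rejecting gives the landlord an expected 0.65 × 200 = 130. The tenant offers 130 and keeps 200 − 130 = 70.

70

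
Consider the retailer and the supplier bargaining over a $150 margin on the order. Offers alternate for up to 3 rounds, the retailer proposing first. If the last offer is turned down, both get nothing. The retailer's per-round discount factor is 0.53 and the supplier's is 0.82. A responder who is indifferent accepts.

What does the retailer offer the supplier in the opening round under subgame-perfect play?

57.81

Round 3 (the retailer proposes): rejection yields 0 for the supplier; the retailer offers 0 and keeps 150.
Round 2 (the supplier proposes): the retailer can get 150 next round, worth 0.53 × 150 = 79.5 now; the supplier offers that and keeps 70.5.
Round 1 (the retailer proposes): the supplier can get 70.5 next round, worth 0.82 × 70.5 = 57.81 now, so the retailer offers 57.81, keeping 92.19.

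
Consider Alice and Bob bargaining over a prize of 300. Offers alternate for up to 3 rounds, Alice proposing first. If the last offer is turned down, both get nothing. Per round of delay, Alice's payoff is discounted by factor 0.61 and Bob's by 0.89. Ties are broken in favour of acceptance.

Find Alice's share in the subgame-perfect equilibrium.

195.87

Round 3 (Alice proposes): Bob will accept anything ≥ 0, so Alice offers 0 and keeps 300.
Round 2 (Bob proposes): Alice can get 300 next round, worth 0.61 × 300 = 183 now, so Bob offers 183, keeping 117.
Round 1 (Alice proposes): Bob can get 117 next round, worth 0.89 × 117 = 104.13 now. Alice offers 104.13 and keeps 300 − 104.13 = 195.87.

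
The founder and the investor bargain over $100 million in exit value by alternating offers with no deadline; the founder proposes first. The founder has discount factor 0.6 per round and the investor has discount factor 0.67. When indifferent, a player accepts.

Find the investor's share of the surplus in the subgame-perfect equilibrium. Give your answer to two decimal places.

When the founder proposes, the investor accepts any offer worth at least 0.67 times what the investor would get by proposing next round; and vice versa.
This gives x = 100 − 0.67y and y = 100 − 0.6x, where x and y are each side's share when it proposes.
Hence (1 − 0.67·0.6)x = 100(1 − 0.67), i.e. 0.598·x = 33.
x ≈ 55.1839; the investor's share is 100 − x ≈ 44.8161.

44.82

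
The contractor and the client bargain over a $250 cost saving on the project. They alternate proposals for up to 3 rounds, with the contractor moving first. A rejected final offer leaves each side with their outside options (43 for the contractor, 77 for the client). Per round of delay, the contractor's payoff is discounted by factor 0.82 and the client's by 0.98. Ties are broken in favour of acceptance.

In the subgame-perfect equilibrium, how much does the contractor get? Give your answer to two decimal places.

144.02

Work backward from the last round.
Round 3 (the contractor proposes): the client gets 77 if talks fail, so the contractor offers 77 and keeps 173.
Round 2 (the client proposes): the contractor can get 173 next round, worth 0.82 × 173 = 141.86 now, so the client offers 141.86, keeping 108.14.
Round 1 (the contractor proposes): the client can get 108.14 next round, worth 0.98 × 108.14 = 105.9772 now; the contractor offers that and keeps 144.0228.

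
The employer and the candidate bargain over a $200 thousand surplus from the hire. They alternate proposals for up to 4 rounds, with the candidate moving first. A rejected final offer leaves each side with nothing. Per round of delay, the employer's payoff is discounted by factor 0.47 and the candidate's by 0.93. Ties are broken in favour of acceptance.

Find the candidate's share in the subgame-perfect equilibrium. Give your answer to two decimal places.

152.33

By backward induction:
Round 4 (the employer proposes): rejection yields 0 for the candidate; the employer offers 0 and keeps 200.
Round 3 (the candidate proposes): the employer can get 200 next round, worth 0.47 × 200 = 94 now. The candidate offers 94 and keeps 200 − 94 = 106.
Round 2 (the employer proposes): the candidate can get 106 next round, worth 0.93 × 106 = 98.58 now, so the employer offers 98.58, keeping 101.42.
Round 1 (the candidate proposes): the employer can get 101.42 next round, worth 0.47 × 101.42 = 47.6674 now, so the candidate offers 47.6674, keeping 152.3326.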